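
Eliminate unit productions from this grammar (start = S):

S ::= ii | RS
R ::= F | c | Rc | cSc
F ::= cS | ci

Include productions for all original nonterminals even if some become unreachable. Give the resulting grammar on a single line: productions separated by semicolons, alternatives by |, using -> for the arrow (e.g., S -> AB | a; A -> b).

Unit productions: R->F.
Unit pairs (A ⇒* B via units): (R,F).
S: inherits non-unit rules of {S} → RS | ii.
F: inherits non-unit rules of {F} → cS | ci.
R: inherits non-unit rules of {F, R} → Rc | c | cS | cSc | ci.

S -> RS | ii; F -> cS | ci; R -> c | Rc | cS | ci | cSc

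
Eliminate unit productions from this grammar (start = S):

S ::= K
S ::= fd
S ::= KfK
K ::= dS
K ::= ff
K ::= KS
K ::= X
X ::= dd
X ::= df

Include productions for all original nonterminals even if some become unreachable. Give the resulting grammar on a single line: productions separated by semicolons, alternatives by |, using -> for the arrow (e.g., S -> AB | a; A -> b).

Unit productions: K->X, S->K.
Unit pairs (A ⇒* B via units): (K,X), (S,K), (S,X).
S: inherits non-unit rules of {K, S, X} → KS | KfK | dS | dd | df | fd | ff.
K: inherits non-unit rules of {K, X} → KS | dS | dd | df | ff.
X: inherits non-unit rules of {X} → dd | df.

S -> KS | dS | dd | df | fd | ff | KfK; K -> KS | dS | dd | df | ff; X -> dd | df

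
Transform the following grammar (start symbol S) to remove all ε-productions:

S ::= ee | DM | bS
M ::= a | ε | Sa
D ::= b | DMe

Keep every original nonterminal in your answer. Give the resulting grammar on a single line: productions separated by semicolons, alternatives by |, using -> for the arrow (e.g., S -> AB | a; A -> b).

Nullable set: {M}.
S -> DM: M nullable, giving D | DM.
D -> DMe: M nullable, giving DMe | De.
Drop M -> ε.
Unchanged (no nullable symbols): S -> bS; S -> ee; D -> b; M -> Sa; M -> a.

S -> D | DM | bS | ee; D -> b | De | DMe; M -> a | Sa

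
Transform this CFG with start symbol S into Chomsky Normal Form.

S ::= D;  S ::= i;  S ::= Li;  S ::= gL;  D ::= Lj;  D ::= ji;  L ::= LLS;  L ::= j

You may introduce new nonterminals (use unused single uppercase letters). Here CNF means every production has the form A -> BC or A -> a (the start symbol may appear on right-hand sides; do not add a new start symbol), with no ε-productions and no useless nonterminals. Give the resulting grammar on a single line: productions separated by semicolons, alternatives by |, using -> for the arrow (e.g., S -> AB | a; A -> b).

No ε-productions.
After unit-elimination: S -> i | Li | Lj | gL | ji; D -> Lj | ji; L -> j | LLS.
TERM: introduce C -> g, B -> i, A -> j and substitute in every rule of length ≥2.
BIN: L -> LLS becomes L -> LE, E -> LS.
Drop unreachable/unproductive: D.

S -> i | AB | CL | LA | LB; A -> j; B -> i; C -> g; E -> LS; L -> j | LE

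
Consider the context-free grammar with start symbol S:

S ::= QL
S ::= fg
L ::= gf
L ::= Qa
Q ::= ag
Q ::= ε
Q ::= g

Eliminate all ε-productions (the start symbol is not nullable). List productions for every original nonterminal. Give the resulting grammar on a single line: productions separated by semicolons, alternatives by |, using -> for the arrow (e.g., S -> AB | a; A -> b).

Nullable set: {Q}.
S -> QL: Q nullable, giving L | QL.
L -> Qa: Q nullable, giving Qa | a.
Drop Q -> ε.
Unchanged (no nullable symbols): S -> fg; L -> gf; Q -> ag; Q -> g.

S -> L | QL | fg; L -> a | Qa | gf; Q -> g | ag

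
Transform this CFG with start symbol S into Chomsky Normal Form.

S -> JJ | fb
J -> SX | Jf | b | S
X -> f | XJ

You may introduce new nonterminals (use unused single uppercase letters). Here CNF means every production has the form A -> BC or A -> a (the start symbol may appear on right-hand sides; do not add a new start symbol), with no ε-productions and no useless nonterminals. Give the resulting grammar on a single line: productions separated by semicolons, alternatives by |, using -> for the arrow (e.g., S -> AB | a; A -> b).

No ε-productions.
After unit-elimination: S -> JJ | fb; J -> b | JJ | Jf | SX | fb; X -> f | XJ.
TERM: introduce B -> b, A -> f and substitute in every rule of length ≥2.

S -> AB | JJ; A -> f; B -> b; J -> b | AB | JA | JJ | SX; X -> f | XJ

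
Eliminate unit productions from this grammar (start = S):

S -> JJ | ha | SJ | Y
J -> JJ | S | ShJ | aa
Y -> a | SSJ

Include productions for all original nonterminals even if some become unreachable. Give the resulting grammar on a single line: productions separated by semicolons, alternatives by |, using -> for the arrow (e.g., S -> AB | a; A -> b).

Unit productions: J->S, S->Y.
Unit pairs (A ⇒* B via units): (J,S), (J,Y), (S,Y).
S: inherits non-unit rules of {S, Y} → JJ | SJ | SSJ | a | ha.
J: inherits non-unit rules of {J, S, Y} → JJ | SJ | SSJ | ShJ | a | aa | ha.
Y: inherits non-unit rules of {Y} → SSJ | a.

S -> a | JJ | SJ | ha | SSJ; J -> a | JJ | SJ | aa | ha | SSJ | ShJ; Y -> a | SSJ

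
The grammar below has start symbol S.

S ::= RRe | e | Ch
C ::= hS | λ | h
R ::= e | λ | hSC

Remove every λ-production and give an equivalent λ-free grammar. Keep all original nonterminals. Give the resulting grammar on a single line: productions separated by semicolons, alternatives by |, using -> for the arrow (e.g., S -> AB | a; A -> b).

S -> e | h | Ch | Re | RRe; C -> h | hS; R -> e | hS | hSC

Nullable set: {C, R}.
S -> Ch: C nullable, giving Ch | h.
S -> RRe: R, R nullable, giving RRe | Re | e.
Drop C -> λ.
Drop R -> λ.
R -> hSC: C nullable, giving hS | hSC.
Unchanged (no nullable symbols): S -> e; C -> h; C -> hS; R -> e.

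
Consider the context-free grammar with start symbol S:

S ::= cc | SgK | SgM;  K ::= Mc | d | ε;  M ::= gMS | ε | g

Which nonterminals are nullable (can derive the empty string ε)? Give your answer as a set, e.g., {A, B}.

Directly nullable (have an ε-rule): {K, M}.
Not nullable: S — each has a terminal in every rule's right-hand side or depends on a non-nullable symbol.

{K, M}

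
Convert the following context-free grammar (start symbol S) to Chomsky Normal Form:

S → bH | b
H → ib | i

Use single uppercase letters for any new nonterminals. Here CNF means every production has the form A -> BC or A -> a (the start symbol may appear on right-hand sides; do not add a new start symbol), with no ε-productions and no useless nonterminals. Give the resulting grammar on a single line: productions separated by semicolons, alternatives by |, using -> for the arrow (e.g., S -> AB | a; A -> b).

No ε-productions.
No unit productions to eliminate.
TERM: introduce B -> b, A -> i and substitute in every rule of length ≥2.

S -> b | BH; A -> i; B -> b; H -> i | AB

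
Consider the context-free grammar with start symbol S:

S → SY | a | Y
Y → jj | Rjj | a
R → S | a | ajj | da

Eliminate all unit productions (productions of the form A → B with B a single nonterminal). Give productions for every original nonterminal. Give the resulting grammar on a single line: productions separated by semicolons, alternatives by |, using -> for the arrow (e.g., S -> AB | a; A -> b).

Unit productions: R->S, S->Y.
Unit pairs (A ⇒* B via units): (R,S), (R,Y), (S,Y).
S: inherits non-unit rules of {S, Y} → Rjj | SY | a | jj.
R: inherits non-unit rules of {R, S, Y} → Rjj | SY | a | ajj | da | jj.
Y: inherits non-unit rules of {Y} → Rjj | a | jj.

S -> a | SY | jj | Rjj; R -> a | SY | da | jj | Rjj | ajj; Y -> a | jj | Rjj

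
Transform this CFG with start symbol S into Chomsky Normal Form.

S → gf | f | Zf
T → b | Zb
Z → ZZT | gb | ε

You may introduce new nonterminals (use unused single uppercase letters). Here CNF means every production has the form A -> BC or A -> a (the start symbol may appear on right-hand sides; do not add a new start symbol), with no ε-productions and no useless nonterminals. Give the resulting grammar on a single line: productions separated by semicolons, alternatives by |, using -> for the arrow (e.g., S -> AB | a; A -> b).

S -> f | BA | ZA; A -> f; B -> g; C -> b; D -> ZT; T -> b | ZC; Z -> b | BC | ZC | ZD | ZT

Nullable: {Z}; after ε-elimination: S -> f | Zf | gf; T -> b | Zb; Z -> T | ZT | gb | ZZT.
After unit-elimination: S -> f | Zf | gf; T -> b | Zb; Z -> b | ZT | Zb | gb | ZZT.
TERM: introduce C -> b, A -> f, B -> g and substitute in every rule of length ≥2.
BIN: Z -> ZZT becomes Z -> ZD, D -> ZT.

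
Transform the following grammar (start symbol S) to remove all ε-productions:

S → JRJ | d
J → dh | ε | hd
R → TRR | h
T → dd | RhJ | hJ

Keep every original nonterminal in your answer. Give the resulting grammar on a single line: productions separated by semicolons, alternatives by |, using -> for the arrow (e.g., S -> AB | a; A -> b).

S -> R | d | JR | RJ | JRJ; J -> dh | hd; R -> h | TRR; T -> h | Rh | dd | hJ | RhJ

Nullable set: {J}.
S -> JRJ: J, J nullable, giving JR | JRJ | R | RJ.
Drop J -> ε.
T -> RhJ: J nullable, giving Rh | RhJ.
T -> hJ: J nullable, giving h | hJ.
Unchanged (no nullable symbols): S -> d; J -> dh; J -> hd; R -> TRR; R -> h; T -> dd.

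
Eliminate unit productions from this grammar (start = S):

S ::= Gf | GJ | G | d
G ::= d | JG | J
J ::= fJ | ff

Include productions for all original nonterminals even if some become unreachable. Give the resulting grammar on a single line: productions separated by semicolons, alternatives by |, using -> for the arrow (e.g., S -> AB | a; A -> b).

Unit productions: G->J, S->G.
Unit pairs (A ⇒* B via units): (G,J), (S,G), (S,J).
S: inherits non-unit rules of {G, J, S} → GJ | Gf | JG | d | fJ | ff.
G: inherits non-unit rules of {G, J} → JG | d | fJ | ff.
J: inherits non-unit rules of {J} → fJ | ff.

S -> d | GJ | Gf | JG | fJ | ff; G -> d | JG | fJ | ff; J -> fJ | ff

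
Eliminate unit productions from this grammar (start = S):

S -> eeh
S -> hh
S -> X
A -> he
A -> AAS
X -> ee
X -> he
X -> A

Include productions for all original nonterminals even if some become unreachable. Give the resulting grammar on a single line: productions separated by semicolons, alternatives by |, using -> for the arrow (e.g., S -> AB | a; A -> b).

Unit productions: S->X, X->A.
Unit pairs (A ⇒* B via units): (S,A), (S,X), (X,A).
S: inherits non-unit rules of {A, S, X} → AAS | ee | eeh | he | hh.
A: inherits non-unit rules of {A} → AAS | he.
X: inherits non-unit rules of {A, X} → AAS | ee | he.

S -> ee | he | hh | AAS | eeh; A -> he | AAS; X -> ee | he | AAS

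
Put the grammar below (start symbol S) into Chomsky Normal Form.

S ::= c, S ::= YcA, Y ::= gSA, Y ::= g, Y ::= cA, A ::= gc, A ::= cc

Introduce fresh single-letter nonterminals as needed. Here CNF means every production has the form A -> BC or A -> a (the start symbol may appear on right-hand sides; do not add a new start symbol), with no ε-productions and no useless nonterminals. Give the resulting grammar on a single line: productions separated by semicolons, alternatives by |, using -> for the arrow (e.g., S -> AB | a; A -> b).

S -> c | YD; A -> BB | CB; B -> c; C -> g; D -> BA; E -> SA; Y -> g | BA | CE

No ε-productions.
No unit productions to eliminate.
TERM: introduce B -> c, C -> g and substitute in every rule of length ≥2.
BIN: S -> YBA becomes S -> YD, D -> BA; Y -> CSA becomes Y -> CE, E -> SA.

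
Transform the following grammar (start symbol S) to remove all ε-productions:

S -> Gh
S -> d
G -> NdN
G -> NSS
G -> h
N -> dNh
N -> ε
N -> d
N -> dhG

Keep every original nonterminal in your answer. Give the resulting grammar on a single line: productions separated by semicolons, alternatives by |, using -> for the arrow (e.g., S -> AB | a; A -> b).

S -> d | Gh; G -> d | h | Nd | SS | dN | NSS | NdN; N -> d | dh | dNh | dhG

Nullable set: {N}.
G -> NSS: N nullable, giving NSS | SS.
G -> NdN: N, N nullable, giving Nd | NdN | d | dN.
Drop N -> ε.
N -> dNh: N nullable, giving dNh | dh.
Unchanged (no nullable symbols): S -> Gh; S -> d; G -> h; N -> d; N -> dhG.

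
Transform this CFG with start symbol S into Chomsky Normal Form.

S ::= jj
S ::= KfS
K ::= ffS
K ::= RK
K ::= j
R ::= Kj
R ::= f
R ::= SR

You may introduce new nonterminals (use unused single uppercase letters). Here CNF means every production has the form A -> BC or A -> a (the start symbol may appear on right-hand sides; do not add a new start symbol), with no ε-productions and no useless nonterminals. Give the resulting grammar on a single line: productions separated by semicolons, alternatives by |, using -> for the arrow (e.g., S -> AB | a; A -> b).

S -> BB | KD; A -> f; B -> j; C -> AS; D -> AS; K -> j | AC | RK; R -> f | KB | SR

No ε-productions.
No unit productions to eliminate.
TERM: introduce A -> f, B -> j and substitute in every rule of length ≥2.
BIN: K -> AAS becomes K -> AC, C -> AS; S -> KAS becomes S -> KD, D -> AS.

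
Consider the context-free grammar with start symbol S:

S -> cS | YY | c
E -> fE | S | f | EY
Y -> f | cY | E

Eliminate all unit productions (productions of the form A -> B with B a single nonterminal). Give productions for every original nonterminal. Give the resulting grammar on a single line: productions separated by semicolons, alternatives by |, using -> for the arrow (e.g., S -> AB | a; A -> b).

Unit productions: E->S, Y->E.
Unit pairs (A ⇒* B via units): (E,S), (Y,E), (Y,S).
S: inherits non-unit rules of {S} → YY | c | cS.
E: inherits non-unit rules of {E, S} → EY | YY | c | cS | f | fE.
Y: inherits non-unit rules of {E, S, Y} → EY | YY | c | cS | cY | f | fE.

S -> c | YY | cS; E -> c | f | EY | YY | cS | fE; Y -> c | f | EY | YY | cS | cY | fE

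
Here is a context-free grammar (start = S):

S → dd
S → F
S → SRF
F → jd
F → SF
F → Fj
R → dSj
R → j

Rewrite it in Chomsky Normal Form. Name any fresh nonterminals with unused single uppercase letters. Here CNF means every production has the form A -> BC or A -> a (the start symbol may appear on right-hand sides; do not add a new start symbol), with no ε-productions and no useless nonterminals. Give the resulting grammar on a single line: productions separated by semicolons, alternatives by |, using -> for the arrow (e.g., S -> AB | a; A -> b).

S -> AB | BB | FA | SD | SF; A -> j; B -> d; C -> SA; D -> RF; F -> AB | FA | SF; R -> j | BC

No ε-productions.
After unit-elimination: S -> Fj | SF | dd | jd | SRF; F -> Fj | SF | jd; R -> j | dSj.
TERM: introduce B -> d, A -> j and substitute in every rule of length ≥2.
BIN: R -> BSA becomes R -> BC, C -> SA; S -> SRF becomes S -> SD, D -> RF.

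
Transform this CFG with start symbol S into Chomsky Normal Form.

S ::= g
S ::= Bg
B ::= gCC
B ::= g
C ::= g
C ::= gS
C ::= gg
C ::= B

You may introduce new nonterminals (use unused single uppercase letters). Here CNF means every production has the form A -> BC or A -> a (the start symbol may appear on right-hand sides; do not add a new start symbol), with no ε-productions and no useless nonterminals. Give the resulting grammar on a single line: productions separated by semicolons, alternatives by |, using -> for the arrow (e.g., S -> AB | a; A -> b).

No ε-productions.
After unit-elimination: S -> g | Bg; B -> g | gCC; C -> g | gS | gg | gCC.
TERM: introduce A -> g and substitute in every rule of length ≥2.
BIN: B -> ACC becomes B -> AD, D -> CC; C -> ACC becomes C -> AE, E -> CC.

S -> g | BA; A -> g; B -> g | AD; C -> g | AA | AE | AS; D -> CC; E -> CC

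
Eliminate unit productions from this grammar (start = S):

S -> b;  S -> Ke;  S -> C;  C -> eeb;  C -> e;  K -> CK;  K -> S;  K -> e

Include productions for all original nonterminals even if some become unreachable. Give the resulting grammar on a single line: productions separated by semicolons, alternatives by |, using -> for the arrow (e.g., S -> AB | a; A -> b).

S -> b | e | Ke | eeb; C -> e | eeb; K -> b | e | CK | Ke | eeb

Unit productions: K->S, S->C.
Unit pairs (A ⇒* B via units): (K,C), (K,S), (S,C).
S: inherits non-unit rules of {C, S} → Ke | b | e | eeb.
C: inherits non-unit rules of {C} → e | eeb.
K: inherits non-unit rules of {C, K, S} → CK | Ke | b | e | eeb.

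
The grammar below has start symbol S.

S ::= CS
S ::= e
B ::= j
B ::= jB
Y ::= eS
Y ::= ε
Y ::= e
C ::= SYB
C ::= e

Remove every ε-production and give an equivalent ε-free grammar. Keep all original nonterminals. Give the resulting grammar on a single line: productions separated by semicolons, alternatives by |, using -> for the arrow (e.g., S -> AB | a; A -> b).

Nullable set: {Y}.
C -> SYB: Y nullable, giving SB | SYB.
Drop Y -> ε.
Unchanged (no nullable symbols): S -> CS; S -> e; B -> j; B -> jB; C -> e; Y -> e; Y -> eS.

S -> e | CS; B -> j | jB; C -> e | SB | SYB; Y -> e | eS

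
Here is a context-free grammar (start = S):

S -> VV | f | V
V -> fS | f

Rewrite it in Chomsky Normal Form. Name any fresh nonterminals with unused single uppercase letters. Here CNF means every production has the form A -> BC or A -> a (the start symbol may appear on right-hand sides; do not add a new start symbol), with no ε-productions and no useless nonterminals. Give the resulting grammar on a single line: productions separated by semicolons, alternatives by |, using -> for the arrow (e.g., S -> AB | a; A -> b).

No ε-productions.
After unit-elimination: S -> f | VV | fS; V -> f | fS.
TERM: introduce A -> f and substitute in every rule of length ≥2.

S -> f | AS | VV; A -> f; V -> f | AS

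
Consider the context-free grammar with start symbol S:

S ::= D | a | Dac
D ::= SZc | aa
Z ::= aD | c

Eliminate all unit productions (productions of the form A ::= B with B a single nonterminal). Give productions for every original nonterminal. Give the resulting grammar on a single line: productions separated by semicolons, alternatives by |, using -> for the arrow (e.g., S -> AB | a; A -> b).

Unit productions: S->D.
Unit pairs (A ⇒* B via units): (S,D).
S: inherits non-unit rules of {D, S} → Dac | SZc | a | aa.
D: inherits non-unit rules of {D} → SZc | aa.
Z: inherits non-unit rules of {Z} → aD | c.

S -> a | aa | Dac | SZc; D -> aa | SZc; Z -> c | aD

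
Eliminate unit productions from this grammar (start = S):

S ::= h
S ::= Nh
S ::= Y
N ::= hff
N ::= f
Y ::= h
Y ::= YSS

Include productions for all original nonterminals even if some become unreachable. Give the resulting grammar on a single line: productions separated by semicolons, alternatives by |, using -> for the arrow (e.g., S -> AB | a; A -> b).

Unit productions: S->Y.
Unit pairs (A ⇒* B via units): (S,Y).
S: inherits non-unit rules of {S, Y} → Nh | YSS | h.
N: inherits non-unit rules of {N} → f | hff.
Y: inherits non-unit rules of {Y} → YSS | h.

S -> h | Nh | YSS; N -> f | hff; Y -> h | YSS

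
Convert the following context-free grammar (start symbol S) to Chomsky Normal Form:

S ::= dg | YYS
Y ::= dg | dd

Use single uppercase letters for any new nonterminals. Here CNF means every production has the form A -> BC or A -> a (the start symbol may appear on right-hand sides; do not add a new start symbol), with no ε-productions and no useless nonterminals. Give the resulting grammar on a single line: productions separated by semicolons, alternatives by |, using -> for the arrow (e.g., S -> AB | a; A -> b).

S -> AB | YC; A -> d; B -> g; C -> YS; Y -> AA | AB

No ε-productions.
No unit productions to eliminate.
TERM: introduce A -> d, B -> g and substitute in every rule of length ≥2.
BIN: S -> YYS becomes S -> YC, C -> YS.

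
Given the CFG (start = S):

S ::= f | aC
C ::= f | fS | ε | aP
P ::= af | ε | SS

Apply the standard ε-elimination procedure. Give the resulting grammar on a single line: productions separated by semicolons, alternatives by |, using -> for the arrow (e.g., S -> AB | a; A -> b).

Nullable set: {C, P}.
S -> aC: C nullable, giving a | aC.
Drop C -> ε.
C -> aP: P nullable, giving a | aP.
Drop P -> ε.
Unchanged (no nullable symbols): S -> f; C -> f; C -> fS; P -> SS; P -> af.

S -> a | f | aC; C -> a | f | aP | fS; P -> SS | af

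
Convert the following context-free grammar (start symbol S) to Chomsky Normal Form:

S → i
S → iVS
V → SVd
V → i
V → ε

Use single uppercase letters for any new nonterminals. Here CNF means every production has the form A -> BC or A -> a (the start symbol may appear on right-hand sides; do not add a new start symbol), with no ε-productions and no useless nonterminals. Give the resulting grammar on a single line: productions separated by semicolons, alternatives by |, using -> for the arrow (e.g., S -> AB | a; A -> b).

Nullable: {V}; after ε-elimination: S -> i | iS | iVS; V -> i | Sd | SVd.
No unit productions to eliminate.
TERM: introduce B -> d, A -> i and substitute in every rule of length ≥2.
BIN: S -> AVS becomes S -> AC, C -> VS; V -> SVB becomes V -> SD, D -> VB.

S -> i | AC | AS; A -> i; B -> d; C -> VS; D -> VB; V -> i | SB | SD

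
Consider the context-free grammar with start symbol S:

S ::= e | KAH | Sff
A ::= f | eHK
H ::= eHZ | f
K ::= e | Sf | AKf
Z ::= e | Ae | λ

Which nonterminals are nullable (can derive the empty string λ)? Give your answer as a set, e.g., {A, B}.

Directly nullable (have an ε-rule): {Z}.
Not nullable: A, H, K, S — each has a terminal in every rule's right-hand side or depends on a non-nullable symbol.

{Z}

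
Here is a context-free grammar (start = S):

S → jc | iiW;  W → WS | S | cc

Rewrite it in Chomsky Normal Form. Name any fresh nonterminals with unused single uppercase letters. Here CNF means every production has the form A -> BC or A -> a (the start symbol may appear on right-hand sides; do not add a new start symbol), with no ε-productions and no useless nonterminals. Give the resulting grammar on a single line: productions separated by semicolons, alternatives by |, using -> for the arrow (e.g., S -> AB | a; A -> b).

S -> AD | BC; A -> i; B -> j; C -> c; D -> AW; E -> AW; W -> AE | BC | CC | WS

No ε-productions.
After unit-elimination: S -> jc | iiW; W -> WS | cc | jc | iiW.
TERM: introduce C -> c, A -> i, B -> j and substitute in every rule of length ≥2.
BIN: S -> AAW becomes S -> AD, D -> AW; W -> AAW becomes W -> AE, E -> AW.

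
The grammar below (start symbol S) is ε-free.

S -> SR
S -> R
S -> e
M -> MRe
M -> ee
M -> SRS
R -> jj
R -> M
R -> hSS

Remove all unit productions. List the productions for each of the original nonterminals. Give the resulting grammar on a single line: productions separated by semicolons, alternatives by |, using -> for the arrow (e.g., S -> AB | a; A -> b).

Unit productions: R->M, S->R.
Unit pairs (A ⇒* B via units): (R,M), (S,M), (S,R).
S: inherits non-unit rules of {M, R, S} → MRe | SR | SRS | e | ee | hSS | jj.
M: inherits non-unit rules of {M} → MRe | SRS | ee.
R: inherits non-unit rules of {M, R} → MRe | SRS | ee | hSS | jj.

S -> e | SR | ee | jj | MRe | SRS | hSS; M -> ee | MRe | SRS; R -> ee | jj | MRe | SRS | hSS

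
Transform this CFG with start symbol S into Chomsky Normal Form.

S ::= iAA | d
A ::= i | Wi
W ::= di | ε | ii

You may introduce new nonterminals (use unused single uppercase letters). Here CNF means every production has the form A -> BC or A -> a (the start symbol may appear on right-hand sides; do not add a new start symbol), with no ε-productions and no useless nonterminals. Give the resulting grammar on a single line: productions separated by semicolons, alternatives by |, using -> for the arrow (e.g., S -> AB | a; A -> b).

Nullable: {W}; after ε-elimination: S -> d | iAA; A -> i | Wi; W -> di | ii.
No unit productions to eliminate.
TERM: introduce C -> d, B -> i and substitute in every rule of length ≥2.
BIN: S -> BAA becomes S -> BD, D -> AA.

S -> d | BD; A -> i | WB; B -> i; C -> d; D -> AA; W -> BB | CB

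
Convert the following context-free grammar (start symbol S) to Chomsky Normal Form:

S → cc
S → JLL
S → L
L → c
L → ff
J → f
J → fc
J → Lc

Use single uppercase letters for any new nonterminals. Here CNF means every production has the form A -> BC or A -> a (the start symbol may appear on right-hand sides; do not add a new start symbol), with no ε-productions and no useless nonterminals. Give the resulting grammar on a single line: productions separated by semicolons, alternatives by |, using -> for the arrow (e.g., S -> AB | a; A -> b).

S -> c | AA | BB | JC; A -> c; B -> f; C -> LL; J -> f | BA | LA; L -> c | BB

No ε-productions.
After unit-elimination: S -> c | cc | ff | JLL; J -> f | Lc | fc; L -> c | ff.
TERM: introduce A -> c, B -> f and substitute in every rule of length ≥2.
BIN: S -> JLL becomes S -> JC, C -> LL.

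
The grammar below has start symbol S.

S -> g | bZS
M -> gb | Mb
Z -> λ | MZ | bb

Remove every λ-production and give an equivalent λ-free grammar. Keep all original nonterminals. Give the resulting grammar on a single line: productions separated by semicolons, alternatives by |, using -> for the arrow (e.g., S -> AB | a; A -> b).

Nullable set: {Z}.
S -> bZS: Z nullable, giving bS | bZS.
Drop Z -> λ.
Z -> MZ: Z nullable, giving M | MZ.
Unchanged (no nullable symbols): S -> g; M -> Mb; M -> gb; Z -> bb.

S -> g | bS | bZS; M -> Mb | gb; Z -> M | MZ | bb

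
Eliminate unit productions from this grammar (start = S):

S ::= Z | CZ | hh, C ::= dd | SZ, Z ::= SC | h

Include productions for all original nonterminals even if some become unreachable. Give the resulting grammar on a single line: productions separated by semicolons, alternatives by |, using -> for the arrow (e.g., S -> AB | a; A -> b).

S -> h | CZ | SC | hh; C -> SZ | dd; Z -> h | SC

Unit productions: S->Z.
Unit pairs (A ⇒* B via units): (S,Z).
S: inherits non-unit rules of {S, Z} → CZ | SC | h | hh.
C: inherits non-unit rules of {C} → SZ | dd.
Z: inherits non-unit rules of {Z} → SC | h.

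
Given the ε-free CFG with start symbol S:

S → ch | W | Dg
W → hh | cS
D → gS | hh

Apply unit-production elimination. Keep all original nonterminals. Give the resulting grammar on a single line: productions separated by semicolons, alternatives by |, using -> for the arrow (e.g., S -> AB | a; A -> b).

Unit productions: S->W.
Unit pairs (A ⇒* B via units): (S,W).
S: inherits non-unit rules of {S, W} → Dg | cS | ch | hh.
D: inherits non-unit rules of {D} → gS | hh.
W: inherits non-unit rules of {W} → cS | hh.

S -> Dg | cS | ch | hh; D -> gS | hh; W -> cS | hh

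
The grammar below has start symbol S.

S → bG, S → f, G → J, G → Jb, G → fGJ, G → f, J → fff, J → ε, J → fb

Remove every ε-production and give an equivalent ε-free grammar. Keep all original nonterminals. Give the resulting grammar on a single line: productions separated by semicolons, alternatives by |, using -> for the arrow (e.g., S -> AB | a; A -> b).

Nullable set: {G, J}.
S -> bG: G nullable, giving b | bG.
G -> J: J nullable, giving J.
G -> Jb: J nullable, giving Jb | b.
G -> fGJ: G, J nullable, giving f | fG | fGJ | fJ.
Drop J -> ε.
Unchanged (no nullable symbols): S -> f; G -> f; J -> fb; J -> fff.

S -> b | f | bG; G -> J | b | f | Jb | fG | fJ | fGJ; J -> fb | fff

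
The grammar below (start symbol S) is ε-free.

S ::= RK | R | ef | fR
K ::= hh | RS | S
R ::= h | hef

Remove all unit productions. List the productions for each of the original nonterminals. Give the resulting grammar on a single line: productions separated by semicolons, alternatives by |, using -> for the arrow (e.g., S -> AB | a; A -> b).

S -> h | RK | ef | fR | hef; K -> h | RK | RS | ef | fR | hh | hef; R -> h | hef

Unit productions: K->S, S->R.
Unit pairs (A ⇒* B via units): (K,R), (K,S), (S,R).
S: inherits non-unit rules of {R, S} → RK | ef | fR | h | hef.
K: inherits non-unit rules of {K, R, S} → RK | RS | ef | fR | h | hef | hh.
R: inherits non-unit rules of {R} → h | hef.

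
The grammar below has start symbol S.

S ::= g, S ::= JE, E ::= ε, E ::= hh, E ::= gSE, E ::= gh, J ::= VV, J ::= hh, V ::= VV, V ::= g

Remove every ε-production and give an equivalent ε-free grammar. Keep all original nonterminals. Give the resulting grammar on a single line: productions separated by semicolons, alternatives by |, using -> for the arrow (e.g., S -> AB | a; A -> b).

S -> J | g | JE; E -> gS | gh | hh | gSE; J -> VV | hh; V -> g | VV

Nullable set: {E}.
S -> JE: E nullable, giving J | JE.
Drop E -> ε.
E -> gSE: E nullable, giving gS | gSE.
Unchanged (no nullable symbols): S -> g; E -> gh; E -> hh; J -> VV; J -> hh; V -> VV; V -> g.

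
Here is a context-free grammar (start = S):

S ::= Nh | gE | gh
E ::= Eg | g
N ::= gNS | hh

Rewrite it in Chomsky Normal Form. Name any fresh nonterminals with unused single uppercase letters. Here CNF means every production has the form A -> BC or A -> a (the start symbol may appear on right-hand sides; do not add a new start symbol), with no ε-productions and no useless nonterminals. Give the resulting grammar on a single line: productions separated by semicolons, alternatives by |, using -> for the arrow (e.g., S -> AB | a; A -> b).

S -> AB | AE | NB; A -> g; B -> h; C -> NS; E -> g | EA; N -> AC | BB

No ε-productions.
No unit productions to eliminate.
TERM: introduce A -> g, B -> h and substitute in every rule of length ≥2.
BIN: N -> ANS becomes N -> AC, C -> NS.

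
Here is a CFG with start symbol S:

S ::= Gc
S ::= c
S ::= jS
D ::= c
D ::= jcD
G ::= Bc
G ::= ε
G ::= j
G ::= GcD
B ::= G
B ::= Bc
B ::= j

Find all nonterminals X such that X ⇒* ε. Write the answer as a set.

Directly nullable (have an ε-rule): {G}.
B is nullable via B -> G (every symbol on the right is already known nullable).
Not nullable: D, S — each has a terminal in every rule's right-hand side or depends on a non-nullable symbol.

{B, G}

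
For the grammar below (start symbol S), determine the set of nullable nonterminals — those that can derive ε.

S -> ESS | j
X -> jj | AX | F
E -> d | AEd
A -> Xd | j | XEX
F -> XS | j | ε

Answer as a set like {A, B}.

{F, X}

Directly nullable (have an ε-rule): {F}.
X is nullable via X -> F (every symbol on the right is already known nullable).
Not nullable: A, E, S — each has a terminal in every rule's right-hand side or depends on a non-nullable symbol.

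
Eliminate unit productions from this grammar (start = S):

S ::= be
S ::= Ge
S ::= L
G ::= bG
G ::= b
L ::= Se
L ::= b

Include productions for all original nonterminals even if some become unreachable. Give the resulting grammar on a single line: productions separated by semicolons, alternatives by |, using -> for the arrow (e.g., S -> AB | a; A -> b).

S -> b | Ge | Se | be; G -> b | bG; L -> b | Se

Unit productions: S->L.
Unit pairs (A ⇒* B via units): (S,L).
S: inherits non-unit rules of {L, S} → Ge | Se | b | be.
G: inherits non-unit rules of {G} → b | bG.
L: inherits non-unit rules of {L} → Se | b.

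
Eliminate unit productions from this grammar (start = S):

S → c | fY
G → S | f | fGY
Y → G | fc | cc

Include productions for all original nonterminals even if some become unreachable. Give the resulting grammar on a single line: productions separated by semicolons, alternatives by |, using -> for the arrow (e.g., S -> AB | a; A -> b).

Unit productions: G->S, Y->G.
Unit pairs (A ⇒* B via units): (G,S), (Y,G), (Y,S).
S: inherits non-unit rules of {S} → c | fY.
G: inherits non-unit rules of {G, S} → c | f | fGY | fY.
Y: inherits non-unit rules of {G, S, Y} → c | cc | f | fGY | fY | fc.

S -> c | fY; G -> c | f | fY | fGY; Y -> c | f | cc | fY | fc | fGY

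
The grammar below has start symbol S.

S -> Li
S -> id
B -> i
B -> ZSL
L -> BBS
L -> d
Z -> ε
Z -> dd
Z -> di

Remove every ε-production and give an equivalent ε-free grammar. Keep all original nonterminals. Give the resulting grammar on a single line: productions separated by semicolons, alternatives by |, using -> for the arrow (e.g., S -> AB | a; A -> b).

S -> Li | id; B -> i | SL | ZSL; L -> d | BBS; Z -> dd | di

Nullable set: {Z}.
B -> ZSL: Z nullable, giving SL | ZSL.
Drop Z -> ε.
Unchanged (no nullable symbols): S -> Li; S -> id; B -> i; L -> BBS; L -> d; Z -> dd; Z -> di.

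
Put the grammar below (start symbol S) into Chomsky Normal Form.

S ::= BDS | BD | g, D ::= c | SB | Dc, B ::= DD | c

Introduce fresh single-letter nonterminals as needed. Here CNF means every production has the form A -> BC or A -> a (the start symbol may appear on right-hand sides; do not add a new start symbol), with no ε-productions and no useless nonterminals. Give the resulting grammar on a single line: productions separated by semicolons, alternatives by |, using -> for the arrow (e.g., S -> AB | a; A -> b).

S -> g | BC | BD; A -> c; B -> c | DD; C -> DS; D -> c | DA | SB

No ε-productions.
No unit productions to eliminate.
TERM: introduce A -> c and substitute in every rule of length ≥2.
BIN: S -> BDS becomes S -> BC, C -> DS.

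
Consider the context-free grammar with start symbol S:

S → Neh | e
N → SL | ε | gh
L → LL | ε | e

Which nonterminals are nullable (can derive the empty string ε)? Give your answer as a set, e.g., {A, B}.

Directly nullable (have an ε-rule): {L, N}.
Not nullable: S — each has a terminal in every rule's right-hand side or depends on a non-nullable symbol.

{L, N}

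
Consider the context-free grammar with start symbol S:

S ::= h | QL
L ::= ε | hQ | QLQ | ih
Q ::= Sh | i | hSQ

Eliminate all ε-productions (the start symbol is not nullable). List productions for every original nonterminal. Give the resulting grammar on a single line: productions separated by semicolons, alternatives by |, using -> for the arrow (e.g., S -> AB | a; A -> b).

S -> Q | h | QL; L -> QQ | hQ | ih | QLQ; Q -> i | Sh | hSQ

Nullable set: {L}.
S -> QL: L nullable, giving Q | QL.
Drop L -> ε.
L -> QLQ: L nullable, giving QLQ | QQ.
Unchanged (no nullable symbols): S -> h; L -> hQ; L -> ih; Q -> Sh; Q -> hSQ; Q -> i.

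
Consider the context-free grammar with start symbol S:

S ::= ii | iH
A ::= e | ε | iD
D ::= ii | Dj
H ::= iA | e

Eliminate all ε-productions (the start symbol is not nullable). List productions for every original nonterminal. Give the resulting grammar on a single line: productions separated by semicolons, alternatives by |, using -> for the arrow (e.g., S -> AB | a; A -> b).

S -> iH | ii; A -> e | iD; D -> Dj | ii; H -> e | i | iA

Nullable set: {A}.
Drop A -> ε.
H -> iA: A nullable, giving i | iA.
Unchanged (no nullable symbols): S -> iH; S -> ii; A -> e; A -> iD; D -> Dj; D -> ii; H -> e.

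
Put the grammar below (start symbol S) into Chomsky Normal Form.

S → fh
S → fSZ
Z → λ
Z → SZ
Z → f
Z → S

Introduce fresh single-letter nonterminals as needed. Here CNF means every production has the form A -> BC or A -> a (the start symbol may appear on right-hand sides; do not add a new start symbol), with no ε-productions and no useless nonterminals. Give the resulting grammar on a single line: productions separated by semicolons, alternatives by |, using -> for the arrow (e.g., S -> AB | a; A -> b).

Nullable: {Z}; after ε-elimination: S -> fS | fh | fSZ; Z -> S | f | SZ.
After unit-elimination: S -> fS | fh | fSZ; Z -> f | SZ | fS | fh | fSZ.
TERM: introduce A -> f, B -> h and substitute in every rule of length ≥2.
BIN: S -> ASZ becomes S -> AC, C -> SZ; Z -> ASZ becomes Z -> AD, D -> SZ.

S -> AB | AC | AS; A -> f; B -> h; C -> SZ; D -> SZ; Z -> f | AB | AD | AS | SZ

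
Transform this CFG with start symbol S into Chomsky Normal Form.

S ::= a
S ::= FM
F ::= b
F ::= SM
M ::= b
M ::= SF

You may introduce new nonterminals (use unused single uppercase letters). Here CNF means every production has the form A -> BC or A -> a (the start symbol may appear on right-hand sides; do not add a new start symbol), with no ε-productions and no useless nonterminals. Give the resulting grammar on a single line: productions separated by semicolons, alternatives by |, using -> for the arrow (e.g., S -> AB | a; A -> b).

S -> a | FM; F -> b | SM; M -> b | SF

No ε-productions.
No unit productions to eliminate.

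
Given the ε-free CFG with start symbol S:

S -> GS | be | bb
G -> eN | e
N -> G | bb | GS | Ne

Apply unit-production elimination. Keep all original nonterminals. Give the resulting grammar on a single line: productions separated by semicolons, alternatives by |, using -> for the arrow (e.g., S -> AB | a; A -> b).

Unit productions: N->G.
Unit pairs (A ⇒* B via units): (N,G).
S: inherits non-unit rules of {S} → GS | bb | be.
G: inherits non-unit rules of {G} → e | eN.
N: inherits non-unit rules of {G, N} → GS | Ne | bb | e | eN.

S -> GS | bb | be; G -> e | eN; N -> e | GS | Ne | bb | eN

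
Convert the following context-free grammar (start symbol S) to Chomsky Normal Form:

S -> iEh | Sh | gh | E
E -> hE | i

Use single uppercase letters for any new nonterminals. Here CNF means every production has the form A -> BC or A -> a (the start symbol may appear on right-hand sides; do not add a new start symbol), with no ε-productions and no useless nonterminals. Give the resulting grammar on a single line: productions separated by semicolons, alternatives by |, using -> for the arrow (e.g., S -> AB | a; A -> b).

No ε-productions.
After unit-elimination: S -> i | Sh | gh | hE | iEh; E -> i | hE.
TERM: introduce B -> g, A -> h, C -> i and substitute in every rule of length ≥2.
BIN: S -> CEA becomes S -> CD, D -> EA.

S -> i | AE | BA | CD | SA; A -> h; B -> g; C -> i; D -> EA; E -> i | AE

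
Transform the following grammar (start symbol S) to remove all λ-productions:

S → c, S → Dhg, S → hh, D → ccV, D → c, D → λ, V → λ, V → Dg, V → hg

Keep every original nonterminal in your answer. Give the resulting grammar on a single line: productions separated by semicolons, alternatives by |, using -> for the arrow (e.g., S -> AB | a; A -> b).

S -> c | hg | hh | Dhg; D -> c | cc | ccV; V -> g | Dg | hg

Nullable set: {D, V}.
S -> Dhg: D nullable, giving Dhg | hg.
Drop D -> λ.
D -> ccV: V nullable, giving cc | ccV.
Drop V -> λ.
V -> Dg: D nullable, giving Dg | g.
Unchanged (no nullable symbols): S -> c; S -> hh; D -> c; V -> hg.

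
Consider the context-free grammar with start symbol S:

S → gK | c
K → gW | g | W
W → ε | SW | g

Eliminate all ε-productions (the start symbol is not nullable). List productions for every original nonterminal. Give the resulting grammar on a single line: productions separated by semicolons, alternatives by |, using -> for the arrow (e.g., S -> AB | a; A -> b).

S -> c | g | gK; K -> W | g | gW; W -> S | g | SW

Nullable set: {K, W}.
S -> gK: K nullable, giving g | gK.
K -> W: W nullable, giving W.
K -> gW: W nullable, giving g | gW.
Drop W -> ε.
W -> SW: W nullable, giving S | SW.
Unchanged (no nullable symbols): S -> c; K -> g; W -> g.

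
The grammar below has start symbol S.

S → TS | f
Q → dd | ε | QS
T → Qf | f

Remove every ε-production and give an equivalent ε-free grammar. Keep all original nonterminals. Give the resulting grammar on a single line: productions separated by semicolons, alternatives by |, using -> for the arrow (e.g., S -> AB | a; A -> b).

Nullable set: {Q}.
Drop Q -> ε.
Q -> QS: Q nullable, giving QS | S.
T -> Qf: Q nullable, giving Qf | f.
Unchanged (no nullable symbols): S -> TS; S -> f; Q -> dd; T -> f.

S -> f | TS; Q -> S | QS | dd; T -> f | Qf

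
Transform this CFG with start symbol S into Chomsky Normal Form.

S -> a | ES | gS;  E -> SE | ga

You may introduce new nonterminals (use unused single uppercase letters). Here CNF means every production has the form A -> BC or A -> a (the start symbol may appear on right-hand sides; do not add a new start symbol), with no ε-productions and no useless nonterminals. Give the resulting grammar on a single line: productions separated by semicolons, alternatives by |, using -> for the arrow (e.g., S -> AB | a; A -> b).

S -> a | AS | ES; A -> g; B -> a; E -> AB | SE

No ε-productions.
No unit productions to eliminate.
TERM: introduce B -> a, A -> g and substitute in every rule of length ≥2.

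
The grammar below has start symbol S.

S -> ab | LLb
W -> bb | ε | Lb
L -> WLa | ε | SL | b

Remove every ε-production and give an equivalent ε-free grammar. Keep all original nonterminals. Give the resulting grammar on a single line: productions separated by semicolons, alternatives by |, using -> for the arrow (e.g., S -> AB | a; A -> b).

Nullable set: {L, W}.
S -> LLb: L, L nullable, giving LLb | Lb | b.
Drop L -> ε.
L -> SL: L nullable, giving S | SL.
L -> WLa: W, L nullable, giving La | WLa | Wa | a.
Drop W -> ε.
W -> Lb: L nullable, giving Lb | b.
Unchanged (no nullable symbols): S -> ab; L -> b; W -> bb.

S -> b | Lb | ab | LLb; L -> S | a | b | La | SL | Wa | WLa; W -> b | Lb | bb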